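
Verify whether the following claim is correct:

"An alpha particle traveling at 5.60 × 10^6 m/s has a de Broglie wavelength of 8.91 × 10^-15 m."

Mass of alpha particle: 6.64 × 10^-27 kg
False

The claim is incorrect.

Using λ = h/(mv):
λ = (6.626 × 10^-34 J·s) / (6.64 × 10^-27 kg × 5.60 × 10^6 m/s)
λ = 1.78 × 10^-14 m

The actual wavelength differs from the claimed 8.91 × 10^-15 m.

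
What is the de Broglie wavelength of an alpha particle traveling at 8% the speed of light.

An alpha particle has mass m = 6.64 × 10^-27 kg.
4.16 × 10^-15 m

Using the de Broglie relation λ = h/(mv):

v = 8% × c = 2.398 × 10^7 m/s

λ = h/(mv)
λ = (6.626 × 10^-34 J·s) / (6.64 × 10^-27 kg × 2.398 × 10^7 m/s)
λ = 4.16 × 10^-15 m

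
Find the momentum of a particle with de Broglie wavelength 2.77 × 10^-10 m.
2.39 × 10^-24 kg·m/s

From the de Broglie relation λ = h/p, we solve for p:

p = h/λ
p = (6.626 × 10^-34 J·s) / (2.77 × 10^-10 m)
p = 2.39 × 10^-24 kg·m/s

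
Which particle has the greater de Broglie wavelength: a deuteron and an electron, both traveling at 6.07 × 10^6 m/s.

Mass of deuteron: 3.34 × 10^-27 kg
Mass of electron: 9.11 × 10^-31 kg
The electron has the longer wavelength.

Using λ = h/(mv), since both particles have the same velocity, the wavelength depends only on mass.

For deuteron: λ₁ = h/(m₁v) = 3.27 × 10^-14 m
For electron: λ₂ = h/(m₂v) = 1.20 × 10^-10 m

Since λ ∝ 1/m at constant velocity, the lighter particle has the longer wavelength.

The electron has the longer de Broglie wavelength.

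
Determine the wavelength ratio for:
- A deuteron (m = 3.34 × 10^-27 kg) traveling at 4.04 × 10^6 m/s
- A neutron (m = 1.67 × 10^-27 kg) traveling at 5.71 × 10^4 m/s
λ₁/λ₂ = 7.07 × 10^-3

Using λ = h/(mv):

λ₁ = h/(m₁v₁) = 4.91 × 10^-14 m
λ₂ = h/(m₂v₂) = 6.95 × 10^-12 m

Ratio λ₁/λ₂ = (m₂v₂)/(m₁v₁)
         = (1.67 × 10^-27 kg × 5.71 × 10^4 m/s) / (3.34 × 10^-27 kg × 4.04 × 10^6 m/s)
         = 7.07 × 10^-3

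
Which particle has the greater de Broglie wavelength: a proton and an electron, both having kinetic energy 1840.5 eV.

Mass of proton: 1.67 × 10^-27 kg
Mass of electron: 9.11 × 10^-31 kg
The electron has the longer wavelength.

Using λ = h/√(2mKE):

For proton: λ₁ = h/√(2m₁KE) = 6.68 × 10^-13 m
For electron: λ₂ = h/√(2m₂KE) = 2.86 × 10^-11 m

Since λ ∝ 1/√m at constant kinetic energy, the lighter particle has the longer wavelength.

The electron has the longer de Broglie wavelength.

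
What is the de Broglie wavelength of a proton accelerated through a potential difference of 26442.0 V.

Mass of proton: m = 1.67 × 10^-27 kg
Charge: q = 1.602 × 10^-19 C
1.76 × 10^-13 m

When a particle is accelerated through voltage V, it gains kinetic energy KE = qV.

The de Broglie wavelength is then λ = h/√(2mqV):

λ = h/√(2mqV)
λ = (6.626 × 10^-34 J·s) / √(2 × 1.67 × 10^-27 kg × 1.602 × 10^-19 C × 26442.0 V)
λ = 1.76 × 10^-13 m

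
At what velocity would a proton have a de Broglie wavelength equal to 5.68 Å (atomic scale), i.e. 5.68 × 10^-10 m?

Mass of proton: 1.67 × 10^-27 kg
6.99 × 10^2 m/s

From λ = h/(mv), solve for v:

v = h/(mλ)
v = (6.626 × 10^-34 J·s) / (1.67 × 10^-27 kg × 5.68 × 10^-10 m)
v = 6.99 × 10^2 m/s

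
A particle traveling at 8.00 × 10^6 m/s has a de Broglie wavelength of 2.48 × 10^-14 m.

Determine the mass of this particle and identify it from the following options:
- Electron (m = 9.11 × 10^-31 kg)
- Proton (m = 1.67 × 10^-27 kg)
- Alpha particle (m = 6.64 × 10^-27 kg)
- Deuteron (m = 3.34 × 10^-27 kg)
The particle is a deuteron.

From λ = h/(mv), solve for mass:

m = h/(λv)
m = (6.626 × 10^-34 J·s) / (2.48 × 10^-14 m × 8.00 × 10^6 m/s)
m = 3.34 × 10^-27 kg

Comparing with the listed masses, this is closest to a deuteron.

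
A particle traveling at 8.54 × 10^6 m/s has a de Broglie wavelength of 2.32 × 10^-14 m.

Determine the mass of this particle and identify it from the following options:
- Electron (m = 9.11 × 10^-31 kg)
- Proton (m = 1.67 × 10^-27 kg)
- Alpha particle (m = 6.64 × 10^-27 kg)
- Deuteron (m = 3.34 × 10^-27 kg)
The particle is a deuteron.

From λ = h/(mv), solve for mass:

m = h/(λv)
m = (6.626 × 10^-34 J·s) / (2.32 × 10^-14 m × 8.54 × 10^6 m/s)
m = 3.34 × 10^-27 kg

Comparing with the listed masses, this is closest to a deuteron.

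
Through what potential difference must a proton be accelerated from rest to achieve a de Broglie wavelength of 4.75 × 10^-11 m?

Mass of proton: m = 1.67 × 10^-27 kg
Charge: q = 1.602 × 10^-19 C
3.64 × 10^-1 V

From λ = h/√(2mqV), we solve for V:

λ² = h²/(2mqV)
V = h²/(2mqλ²)
V = (6.626 × 10^-34 J·s)² / (2 × 1.67 × 10^-27 kg × 1.602 × 10^-19 C × (4.75 × 10^-11 m)²)
V = 3.64 × 10^-1 V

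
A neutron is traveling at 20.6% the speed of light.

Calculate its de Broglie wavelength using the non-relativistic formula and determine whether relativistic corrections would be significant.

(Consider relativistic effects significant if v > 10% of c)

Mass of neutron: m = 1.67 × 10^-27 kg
Yes, relativistic corrections are needed.

Using the non-relativistic de Broglie formula λ = h/(mv):

v = 20.6% × c = 6.176 × 10^7 m/s

λ = h/(mv)
λ = (6.626 × 10^-34 J·s) / (1.67 × 10^-27 kg × 6.176 × 10^7 m/s)
λ = 6.42 × 10^-15 m

Since v = 20.6% of c > 10% of c, relativistic corrections ARE significant and the actual wavelength would differ from this non-relativistic estimate.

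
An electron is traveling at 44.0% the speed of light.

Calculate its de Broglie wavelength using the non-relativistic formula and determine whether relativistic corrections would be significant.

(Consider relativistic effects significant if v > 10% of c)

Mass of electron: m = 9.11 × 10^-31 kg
Yes, relativistic corrections are needed.

Using the non-relativistic de Broglie formula λ = h/(mv):

v = 44.0% × c = 1.319 × 10^8 m/s

λ = h/(mv)
λ = (6.626 × 10^-34 J·s) / (9.11 × 10^-31 kg × 1.319 × 10^8 m/s)
λ = 5.51 × 10^-12 m

Since v = 44.0% of c > 10% of c, relativistic corrections ARE significant and the actual wavelength would differ from this non-relativistic estimate.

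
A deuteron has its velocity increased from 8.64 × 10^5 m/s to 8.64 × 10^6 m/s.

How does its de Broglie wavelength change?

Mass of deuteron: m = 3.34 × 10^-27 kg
The wavelength decreases by a factor of 10.

Using λ = h/(mv):

Initial wavelength: λ₁ = h/(mv₁) = 2.30 × 10^-13 m
Final wavelength: λ₂ = h/(mv₂) = 2.30 × 10^-14 m

Since λ ∝ 1/v, when velocity increases by a factor of 10, the wavelength decreases by a factor of 10.

λ₂/λ₁ = v₁/v₂ = 1/10

The wavelength decreases by a factor of 10.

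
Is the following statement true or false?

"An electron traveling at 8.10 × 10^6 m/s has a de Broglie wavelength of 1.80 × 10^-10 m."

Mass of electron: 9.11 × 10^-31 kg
False

The claim is incorrect.

Using λ = h/(mv):
λ = (6.626 × 10^-34 J·s) / (9.11 × 10^-31 kg × 8.10 × 10^6 m/s)
λ = 8.98 × 10^-11 m

The actual wavelength differs from the claimed 1.80 × 10^-10 m.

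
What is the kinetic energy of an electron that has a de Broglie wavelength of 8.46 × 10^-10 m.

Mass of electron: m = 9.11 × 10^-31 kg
3.37 × 10^-19 J (or 2.10 eV)

From λ = h/√(2mKE), we solve for KE:

λ² = h²/(2mKE)
KE = h²/(2mλ²)
KE = (6.626 × 10^-34 J·s)² / (2 × 9.11 × 10^-31 kg × (8.46 × 10^-10 m)²)
KE = 3.37 × 10^-19 J
KE = 2.10 eV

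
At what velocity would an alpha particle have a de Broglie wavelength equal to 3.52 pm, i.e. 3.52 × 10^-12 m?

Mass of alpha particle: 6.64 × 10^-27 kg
2.83 × 10^4 m/s

From λ = h/(mv), solve for v:

v = h/(mλ)
v = (6.626 × 10^-34 J·s) / (6.64 × 10^-27 kg × 3.52 × 10^-12 m)
v = 2.83 × 10^4 m/s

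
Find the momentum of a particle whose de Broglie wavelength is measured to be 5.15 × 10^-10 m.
1.29 × 10^-24 kg·m/s

From the de Broglie relation λ = h/p, we solve for p:

p = h/λ
p = (6.626 × 10^-34 J·s) / (5.15 × 10^-10 m)
p = 1.29 × 10^-24 kg·m/s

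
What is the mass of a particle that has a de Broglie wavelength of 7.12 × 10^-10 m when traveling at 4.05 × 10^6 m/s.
2.30 × 10^-31 kg

From the de Broglie relation λ = h/(mv), we solve for m:

m = h/(λv)
m = (6.626 × 10^-34 J·s) / (7.12 × 10^-10 m × 4.05 × 10^6 m/s)
m = 2.30 × 10^-31 kg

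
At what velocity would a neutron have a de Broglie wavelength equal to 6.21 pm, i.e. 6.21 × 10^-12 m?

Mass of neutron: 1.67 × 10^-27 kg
6.39 × 10^4 m/s

From λ = h/(mv), solve for v:

v = h/(mλ)
v = (6.626 × 10^-34 J·s) / (1.67 × 10^-27 kg × 6.21 × 10^-12 m)
v = 6.39 × 10^4 m/s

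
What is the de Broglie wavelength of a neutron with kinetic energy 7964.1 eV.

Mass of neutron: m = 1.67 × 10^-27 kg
3.21 × 10^-13 m

Using λ = h/√(2mKE):

First convert KE to Joules: KE = 7964.1 eV = 1.276 × 10^-15 J

λ = h/√(2mKE)
λ = (6.626 × 10^-34 J·s) / √(2 × 1.67 × 10^-27 kg × 1.276 × 10^-15 J)
λ = 3.21 × 10^-13 m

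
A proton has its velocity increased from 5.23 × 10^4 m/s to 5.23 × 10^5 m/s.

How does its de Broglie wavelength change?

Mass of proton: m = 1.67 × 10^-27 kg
The wavelength decreases by a factor of 10.

Using λ = h/(mv):

Initial wavelength: λ₁ = h/(mv₁) = 7.59 × 10^-12 m
Final wavelength: λ₂ = h/(mv₂) = 7.59 × 10^-13 m

Since λ ∝ 1/v, when velocity increases by a factor of 10, the wavelength decreases by a factor of 10.

λ₂/λ₁ = v₁/v₂ = 1/10

The wavelength decreases by a factor of 10.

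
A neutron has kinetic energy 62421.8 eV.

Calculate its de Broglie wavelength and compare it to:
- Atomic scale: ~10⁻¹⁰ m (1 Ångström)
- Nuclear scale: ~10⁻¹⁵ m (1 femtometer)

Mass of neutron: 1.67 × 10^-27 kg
λ = 1.15 × 10^-13 m, which is between nuclear and atomic scales.

Using λ = h/√(2mKE):

KE = 62421.8 eV = 1.000 × 10^-14 J

λ = h/√(2mKE)
λ = (6.626 × 10^-34 J·s) / √(2 × 1.67 × 10^-27 kg × 1.000 × 10^-14 J)
λ = 1.15 × 10^-13 m

Comparison:
- Atomic scale (10⁻¹⁰ m): λ is 0.0011× this size
- Nuclear scale (10⁻¹⁵ m): λ is 1.1e+02× this size

The wavelength is between nuclear and atomic scales.

This wavelength is appropriate for probing atomic structure but too large for nuclear physics experiments.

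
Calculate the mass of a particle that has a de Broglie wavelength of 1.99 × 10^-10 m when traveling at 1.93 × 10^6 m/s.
1.73 × 10^-30 kg

From the de Broglie relation λ = h/(mv), we solve for m:

m = h/(λv)
m = (6.626 × 10^-34 J·s) / (1.99 × 10^-10 m × 1.93 × 10^6 m/s)
m = 1.73 × 10^-30 kg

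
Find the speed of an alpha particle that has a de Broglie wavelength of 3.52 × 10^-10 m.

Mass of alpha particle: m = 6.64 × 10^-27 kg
2.83 × 10^2 m/s

From the de Broglie relation λ = h/(mv), we solve for v:

v = h/(mλ)
v = (6.626 × 10^-34 J·s) / (6.64 × 10^-27 kg × 3.52 × 10^-10 m)
v = 2.83 × 10^2 m/s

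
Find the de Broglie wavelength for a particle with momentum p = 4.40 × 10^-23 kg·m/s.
1.51 × 10^-11 m

Using the de Broglie relation λ = h/p:

λ = h/p
λ = (6.626 × 10^-34 J·s) / (4.40 × 10^-23 kg·m/s)
λ = 1.51 × 10^-11 m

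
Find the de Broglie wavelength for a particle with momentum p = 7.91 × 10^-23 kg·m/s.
8.38 × 10^-12 m

Using the de Broglie relation λ = h/p:

λ = h/p
λ = (6.626 × 10^-34 J·s) / (7.91 × 10^-23 kg·m/s)
λ = 8.38 × 10^-12 m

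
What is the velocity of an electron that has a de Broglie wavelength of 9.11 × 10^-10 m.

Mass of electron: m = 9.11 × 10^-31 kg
7.98 × 10^5 m/s

From the de Broglie relation λ = h/(mv), we solve for v:

v = h/(mλ)
v = (6.626 × 10^-34 J·s) / (9.11 × 10^-31 kg × 9.11 × 10^-10 m)
v = 7.98 × 10^5 m/s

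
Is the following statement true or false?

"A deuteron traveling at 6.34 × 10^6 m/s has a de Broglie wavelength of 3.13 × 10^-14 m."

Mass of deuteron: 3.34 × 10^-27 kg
True

The claim is correct.

Using λ = h/(mv):
λ = (6.626 × 10^-34 J·s) / (3.34 × 10^-27 kg × 6.34 × 10^6 m/s)
λ = 3.13 × 10^-14 m

This matches the claimed value.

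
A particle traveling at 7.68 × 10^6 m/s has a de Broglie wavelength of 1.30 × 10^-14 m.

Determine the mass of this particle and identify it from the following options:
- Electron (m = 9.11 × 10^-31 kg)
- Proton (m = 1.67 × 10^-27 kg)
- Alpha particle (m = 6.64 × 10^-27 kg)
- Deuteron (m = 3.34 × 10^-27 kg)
The particle is an alpha particle.

From λ = h/(mv), solve for mass:

m = h/(λv)
m = (6.626 × 10^-34 J·s) / (1.30 × 10^-14 m × 7.68 × 10^6 m/s)
m = 6.64 × 10^-27 kg

Comparing with the listed masses, this is closest to an alpha particle.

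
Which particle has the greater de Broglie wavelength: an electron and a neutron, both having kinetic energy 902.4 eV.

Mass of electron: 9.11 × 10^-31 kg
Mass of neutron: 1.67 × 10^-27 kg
The electron has the longer wavelength.

Using λ = h/√(2mKE):

For electron: λ₁ = h/√(2m₁KE) = 4.08 × 10^-11 m
For neutron: λ₂ = h/√(2m₂KE) = 9.54 × 10^-13 m

Since λ ∝ 1/√m at constant kinetic energy, the lighter particle has the longer wavelength.

The electron has the longer de Broglie wavelength.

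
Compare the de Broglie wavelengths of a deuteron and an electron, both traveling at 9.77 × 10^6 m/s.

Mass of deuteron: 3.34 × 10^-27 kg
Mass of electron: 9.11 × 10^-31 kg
The electron has the longer wavelength.

Using λ = h/(mv), since both particles have the same velocity, the wavelength depends only on mass.

For deuteron: λ₁ = h/(m₁v) = 2.03 × 10^-14 m
For electron: λ₂ = h/(m₂v) = 7.44 × 10^-11 m

Since λ ∝ 1/m at constant velocity, the lighter particle has the longer wavelength.

The electron has the longer de Broglie wavelength.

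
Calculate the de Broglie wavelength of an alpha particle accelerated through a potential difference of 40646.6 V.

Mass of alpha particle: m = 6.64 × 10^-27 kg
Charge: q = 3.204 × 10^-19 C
5.04 × 10^-14 m

When a particle is accelerated through voltage V, it gains kinetic energy KE = qV.

The de Broglie wavelength is then λ = h/√(2mqV):

λ = h/√(2mqV)
λ = (6.626 × 10^-34 J·s) / √(2 × 6.64 × 10^-27 kg × 3.204 × 10^-19 C × 40646.6 V)
λ = 5.04 × 10^-14 m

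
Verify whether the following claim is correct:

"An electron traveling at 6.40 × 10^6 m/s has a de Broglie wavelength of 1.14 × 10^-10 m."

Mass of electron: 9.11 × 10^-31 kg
True

The claim is correct.

Using λ = h/(mv):
λ = (6.626 × 10^-34 J·s) / (9.11 × 10^-31 kg × 6.40 × 10^6 m/s)
λ = 1.14 × 10^-10 m

This matches the claimed value.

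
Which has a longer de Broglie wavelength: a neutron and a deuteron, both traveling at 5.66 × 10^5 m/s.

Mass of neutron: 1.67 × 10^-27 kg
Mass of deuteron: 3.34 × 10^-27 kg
The neutron has the longer wavelength.

Using λ = h/(mv), since both particles have the same velocity, the wavelength depends only on mass.

For neutron: λ₁ = h/(m₁v) = 7.01 × 10^-13 m
For deuteron: λ₂ = h/(m₂v) = 3.51 × 10^-13 m

Since λ ∝ 1/m at constant velocity, the lighter particle has the longer wavelength.

The neutron has the longer de Broglie wavelength.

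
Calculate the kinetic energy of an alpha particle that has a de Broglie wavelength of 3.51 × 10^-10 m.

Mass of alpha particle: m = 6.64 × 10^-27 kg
2.68 × 10^-22 J (or 1.67 × 10^-3 eV)

From λ = h/√(2mKE), we solve for KE:

λ² = h²/(2mKE)
KE = h²/(2mλ²)
KE = (6.626 × 10^-34 J·s)² / (2 × 6.64 × 10^-27 kg × (3.51 × 10^-10 m)²)
KE = 2.68 × 10^-22 J
KE = 1.67 × 10^-3 eV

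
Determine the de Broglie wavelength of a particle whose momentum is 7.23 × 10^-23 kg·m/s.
9.16 × 10^-12 m

Using the de Broglie relation λ = h/p:

λ = h/p
λ = (6.626 × 10^-34 J·s) / (7.23 × 10^-23 kg·m/s)
λ = 9.16 × 10^-12 m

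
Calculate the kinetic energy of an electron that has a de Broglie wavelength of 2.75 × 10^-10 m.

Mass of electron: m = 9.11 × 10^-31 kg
3.19 × 10^-18 J (or 19.9 eV)

From λ = h/√(2mKE), we solve for KE:

λ² = h²/(2mKE)
KE = h²/(2mλ²)
KE = (6.626 × 10^-34 J·s)² / (2 × 9.11 × 10^-31 kg × (2.75 × 10^-10 m)²)
KE = 3.19 × 10^-18 J
KE = 19.9 eV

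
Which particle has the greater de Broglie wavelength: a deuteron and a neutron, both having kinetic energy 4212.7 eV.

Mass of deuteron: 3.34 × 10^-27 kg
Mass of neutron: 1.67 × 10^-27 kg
The neutron has the longer wavelength.

Using λ = h/√(2mKE):

For deuteron: λ₁ = h/√(2m₁KE) = 3.12 × 10^-13 m
For neutron: λ₂ = h/√(2m₂KE) = 4.41 × 10^-13 m

Since λ ∝ 1/√m at constant kinetic energy, the lighter particle has the longer wavelength.

The neutron has the longer de Broglie wavelength.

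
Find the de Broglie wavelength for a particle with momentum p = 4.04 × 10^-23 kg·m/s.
1.64 × 10^-11 m

Using the de Broglie relation λ = h/p:

λ = h/p
λ = (6.626 × 10^-34 J·s) / (4.04 × 10^-23 kg·m/s)
λ = 1.64 × 10^-11 m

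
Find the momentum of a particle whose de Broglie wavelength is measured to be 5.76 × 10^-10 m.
1.15 × 10^-24 kg·m/s

From the de Broglie relation λ = h/p, we solve for p:

p = h/λ
p = (6.626 × 10^-34 J·s) / (5.76 × 10^-10 m)
p = 1.15 × 10^-24 kg·m/s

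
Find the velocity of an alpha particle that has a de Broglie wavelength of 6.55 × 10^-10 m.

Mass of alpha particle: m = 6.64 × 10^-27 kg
1.52 × 10^2 m/s

From the de Broglie relation λ = h/(mv), we solve for v:

v = h/(mλ)
v = (6.626 × 10^-34 J·s) / (6.64 × 10^-27 kg × 6.55 × 10^-10 m)
v = 1.52 × 10^2 m/s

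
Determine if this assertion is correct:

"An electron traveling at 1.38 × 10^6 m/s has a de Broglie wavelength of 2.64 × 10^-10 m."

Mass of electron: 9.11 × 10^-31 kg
False

The claim is incorrect.

Using λ = h/(mv):
λ = (6.626 × 10^-34 J·s) / (9.11 × 10^-31 kg × 1.38 × 10^6 m/s)
λ = 5.27 × 10^-10 m

The actual wavelength differs from the claimed 2.64 × 10^-10 m.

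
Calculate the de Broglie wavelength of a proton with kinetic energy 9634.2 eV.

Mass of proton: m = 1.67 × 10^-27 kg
2.92 × 10^-13 m

Using λ = h/√(2mKE):

First convert KE to Joules: KE = 9634.2 eV = 1.544 × 10^-15 J

λ = h/√(2mKE)
λ = (6.626 × 10^-34 J·s) / √(2 × 1.67 × 10^-27 kg × 1.544 × 10^-15 J)
λ = 2.92 × 10^-13 m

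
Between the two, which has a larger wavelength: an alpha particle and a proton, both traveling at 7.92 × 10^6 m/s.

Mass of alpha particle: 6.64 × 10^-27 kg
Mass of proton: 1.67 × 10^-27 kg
The proton has the longer wavelength.

Using λ = h/(mv), since both particles have the same velocity, the wavelength depends only on mass.

For alpha particle: λ₁ = h/(m₁v) = 1.26 × 10^-14 m
For proton: λ₂ = h/(m₂v) = 5.01 × 10^-14 m

Since λ ∝ 1/m at constant velocity, the lighter particle has the longer wavelength.

The proton has the longer de Broglie wavelength.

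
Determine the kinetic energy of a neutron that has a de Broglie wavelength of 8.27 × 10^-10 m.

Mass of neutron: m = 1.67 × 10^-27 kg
1.92 × 10^-22 J (or 1.20 × 10^-3 eV)

From λ = h/√(2mKE), we solve for KE:

λ² = h²/(2mKE)
KE = h²/(2mλ²)
KE = (6.626 × 10^-34 J·s)² / (2 × 1.67 × 10^-27 kg × (8.27 × 10^-10 m)²)
KE = 1.92 × 10^-22 J
KE = 1.20 × 10^-3 eV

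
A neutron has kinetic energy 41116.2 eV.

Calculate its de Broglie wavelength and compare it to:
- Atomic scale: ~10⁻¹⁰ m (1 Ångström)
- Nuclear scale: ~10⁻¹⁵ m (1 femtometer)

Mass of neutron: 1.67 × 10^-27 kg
λ = 1.41 × 10^-13 m, which is between nuclear and atomic scales.

Using λ = h/√(2mKE):

KE = 41116.2 eV = 6.588 × 10^-15 J

λ = h/√(2mKE)
λ = (6.626 × 10^-34 J·s) / √(2 × 1.67 × 10^-27 kg × 6.588 × 10^-15 J)
λ = 1.41 × 10^-13 m

Comparison:
- Atomic scale (10⁻¹⁰ m): λ is 0.0014× this size
- Nuclear scale (10⁻¹⁵ m): λ is 1.4e+02× this size

The wavelength is between nuclear and atomic scales.

This wavelength is appropriate for probing atomic structure but too large for nuclear physics experiments.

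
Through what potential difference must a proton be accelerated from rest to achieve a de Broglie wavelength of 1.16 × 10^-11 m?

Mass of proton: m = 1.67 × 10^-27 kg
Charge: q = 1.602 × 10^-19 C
6.10 V

From λ = h/√(2mqV), we solve for V:

λ² = h²/(2mqV)
V = h²/(2mqλ²)
V = (6.626 × 10^-34 J·s)² / (2 × 1.67 × 10^-27 kg × 1.602 × 10^-19 C × (1.16 × 10^-11 m)²)
V = 6.10 V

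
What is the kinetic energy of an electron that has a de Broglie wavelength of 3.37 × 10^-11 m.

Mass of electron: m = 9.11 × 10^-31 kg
2.12 × 10^-16 J (or 1.32 × 10^3 eV)

From λ = h/√(2mKE), we solve for KE:

λ² = h²/(2mKE)
KE = h²/(2mλ²)
KE = (6.626 × 10^-34 J·s)² / (2 × 9.11 × 10^-31 kg × (3.37 × 10^-11 m)²)
KE = 2.12 × 10^-16 J
KE = 1.32 × 10^3 eV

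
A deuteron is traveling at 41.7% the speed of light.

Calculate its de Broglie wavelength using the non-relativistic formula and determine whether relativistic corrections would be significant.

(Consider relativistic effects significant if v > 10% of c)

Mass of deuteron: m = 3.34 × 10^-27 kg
Yes, relativistic corrections are needed.

Using the non-relativistic de Broglie formula λ = h/(mv):

v = 41.7% × c = 1.250 × 10^8 m/s

λ = h/(mv)
λ = (6.626 × 10^-34 J·s) / (3.34 × 10^-27 kg × 1.250 × 10^8 m/s)
λ = 1.59 × 10^-15 m

Since v = 41.7% of c > 10% of c, relativistic corrections ARE significant and the actual wavelength would differ from this non-relativistic estimate.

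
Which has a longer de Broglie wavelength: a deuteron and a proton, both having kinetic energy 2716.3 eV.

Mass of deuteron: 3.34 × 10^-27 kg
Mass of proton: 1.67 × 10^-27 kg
The proton has the longer wavelength.

Using λ = h/√(2mKE):

For deuteron: λ₁ = h/√(2m₁KE) = 3.89 × 10^-13 m
For proton: λ₂ = h/√(2m₂KE) = 5.50 × 10^-13 m

Since λ ∝ 1/√m at constant kinetic energy, the lighter particle has the longer wavelength.

The proton has the longer de Broglie wavelength.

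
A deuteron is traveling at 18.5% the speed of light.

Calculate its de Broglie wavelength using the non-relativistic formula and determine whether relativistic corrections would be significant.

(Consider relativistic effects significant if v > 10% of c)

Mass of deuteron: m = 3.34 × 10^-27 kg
Yes, relativistic corrections are needed.

Using the non-relativistic de Broglie formula λ = h/(mv):

v = 18.5% × c = 5.546 × 10^7 m/s

λ = h/(mv)
λ = (6.626 × 10^-34 J·s) / (3.34 × 10^-27 kg × 5.546 × 10^7 m/s)
λ = 3.58 × 10^-15 m

Since v = 18.5% of c > 10% of c, relativistic corrections ARE significant and the actual wavelength would differ from this non-relativistic estimate.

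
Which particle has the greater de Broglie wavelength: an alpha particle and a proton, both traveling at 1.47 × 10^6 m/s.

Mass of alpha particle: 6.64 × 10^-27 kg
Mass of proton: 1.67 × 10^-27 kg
The proton has the longer wavelength.

Using λ = h/(mv), since both particles have the same velocity, the wavelength depends only on mass.

For alpha particle: λ₁ = h/(m₁v) = 6.79 × 10^-14 m
For proton: λ₂ = h/(m₂v) = 2.70 × 10^-13 m

Since λ ∝ 1/m at constant velocity, the lighter particle has the longer wavelength.

The proton has the longer de Broglie wavelength.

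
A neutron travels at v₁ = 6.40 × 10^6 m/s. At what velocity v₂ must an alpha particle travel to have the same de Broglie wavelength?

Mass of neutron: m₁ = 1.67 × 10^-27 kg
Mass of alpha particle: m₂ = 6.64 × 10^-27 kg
v₂ = 1.61 × 10^6 m/s

For equal de Broglie wavelengths: λ₁ = λ₂

h/(m₁v₁) = h/(m₂v₂)
m₁v₁ = m₂v₂
v₂ = v₁ · (m₁/m₂)

v₂ = 6.40 × 10^6 m/s × (1.67 × 10^-27 kg / 6.64 × 10^-27 kg)
v₂ = 1.61 × 10^6 m/s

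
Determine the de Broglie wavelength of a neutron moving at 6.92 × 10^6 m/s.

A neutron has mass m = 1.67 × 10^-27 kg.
5.73 × 10^-14 m

Using the de Broglie relation λ = h/(mv):

λ = h/(mv)
λ = (6.626 × 10^-34 J·s) / (1.67 × 10^-27 kg × 6.92 × 10^6 m/s)
λ = 5.73 × 10^-14 m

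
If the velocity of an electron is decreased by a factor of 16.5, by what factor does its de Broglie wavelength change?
The wavelength increases by a factor of 16.5.

From λ = h/(mv), the wavelength is inversely proportional to velocity:

λ ∝ 1/v

If v → v/16.5, then λ → 16.5λ

When velocity is decreased by a factor of 16.5, the wavelength increases by a factor of 16.5.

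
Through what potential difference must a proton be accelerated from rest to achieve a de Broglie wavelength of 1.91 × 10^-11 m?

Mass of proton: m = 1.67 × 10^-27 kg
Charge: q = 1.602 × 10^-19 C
2.25 V

From λ = h/√(2mqV), we solve for V:

λ² = h²/(2mqV)
V = h²/(2mqλ²)
V = (6.626 × 10^-34 J·s)² / (2 × 1.67 × 10^-27 kg × 1.602 × 10^-19 C × (1.91 × 10^-11 m)²)
V = 2.25 V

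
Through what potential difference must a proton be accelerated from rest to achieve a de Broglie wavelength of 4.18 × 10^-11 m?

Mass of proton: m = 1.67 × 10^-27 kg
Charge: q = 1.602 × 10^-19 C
4.70 × 10^-1 V

From λ = h/√(2mqV), we solve for V:

λ² = h²/(2mqV)
V = h²/(2mqλ²)
V = (6.626 × 10^-34 J·s)² / (2 × 1.67 × 10^-27 kg × 1.602 × 10^-19 C × (4.18 × 10^-11 m)²)
V = 4.70 × 10^-1 V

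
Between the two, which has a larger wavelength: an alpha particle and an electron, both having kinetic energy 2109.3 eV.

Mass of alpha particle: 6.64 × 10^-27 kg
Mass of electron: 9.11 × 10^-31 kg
The electron has the longer wavelength.

Using λ = h/√(2mKE):

For alpha particle: λ₁ = h/√(2m₁KE) = 3.13 × 10^-13 m
For electron: λ₂ = h/√(2m₂KE) = 2.67 × 10^-11 m

Since λ ∝ 1/√m at constant kinetic energy, the lighter particle has the longer wavelength.

The electron has the longer de Broglie wavelength.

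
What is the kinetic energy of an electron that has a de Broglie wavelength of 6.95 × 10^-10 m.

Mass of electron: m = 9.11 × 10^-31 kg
4.99 × 10^-19 J (or 3.11 eV)

From λ = h/√(2mKE), we solve for KE:

λ² = h²/(2mKE)
KE = h²/(2mλ²)
KE = (6.626 × 10^-34 J·s)² / (2 × 9.11 × 10^-31 kg × (6.95 × 10^-10 m)²)
KE = 4.99 × 10^-19 J
KE = 3.11 eV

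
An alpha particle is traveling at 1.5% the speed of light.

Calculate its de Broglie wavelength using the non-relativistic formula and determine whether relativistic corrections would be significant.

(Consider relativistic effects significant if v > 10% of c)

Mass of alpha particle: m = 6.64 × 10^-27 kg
No, relativistic corrections are not needed.

Using the non-relativistic de Broglie formula λ = h/(mv):

v = 1.5% × c = 4.497 × 10^6 m/s

λ = h/(mv)
λ = (6.626 × 10^-34 J·s) / (6.64 × 10^-27 kg × 4.497 × 10^6 m/s)
λ = 2.22 × 10^-14 m

Since v = 1.5% of c < 10% of c, relativistic corrections are NOT significant and this non-relativistic result is a good approximation.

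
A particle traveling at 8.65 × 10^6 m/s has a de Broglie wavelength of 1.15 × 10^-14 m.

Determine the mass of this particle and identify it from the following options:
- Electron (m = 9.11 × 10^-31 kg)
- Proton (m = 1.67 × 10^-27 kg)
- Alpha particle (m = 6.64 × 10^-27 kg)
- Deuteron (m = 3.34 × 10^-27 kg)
The particle is an alpha particle.

From λ = h/(mv), solve for mass:

m = h/(λv)
m = (6.626 × 10^-34 J·s) / (1.15 × 10^-14 m × 8.65 × 10^6 m/s)
m = 6.66 × 10^-27 kg

Comparing with the listed masses, this is closest to an alpha particle.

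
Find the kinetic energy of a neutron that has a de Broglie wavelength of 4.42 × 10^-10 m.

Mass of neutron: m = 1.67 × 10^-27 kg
6.73 × 10^-22 J (or 4.20 × 10^-3 eV)

From λ = h/√(2mKE), we solve for KE:

λ² = h²/(2mKE)
KE = h²/(2mλ²)
KE = (6.626 × 10^-34 J·s)² / (2 × 1.67 × 10^-27 kg × (4.42 × 10^-10 m)²)
KE = 6.73 × 10^-22 J
KE = 4.20 × 10^-3 eV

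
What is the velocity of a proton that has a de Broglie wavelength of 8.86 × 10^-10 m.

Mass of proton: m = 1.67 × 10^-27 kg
4.48 × 10^2 m/s

From the de Broglie relation λ = h/(mv), we solve for v:

v = h/(mλ)
v = (6.626 × 10^-34 J·s) / (1.67 × 10^-27 kg × 8.86 × 10^-10 m)
v = 4.48 × 10^2 m/s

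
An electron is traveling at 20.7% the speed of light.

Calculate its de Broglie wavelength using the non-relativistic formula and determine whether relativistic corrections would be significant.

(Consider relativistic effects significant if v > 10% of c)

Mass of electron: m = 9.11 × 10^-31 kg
Yes, relativistic corrections are needed.

Using the non-relativistic de Broglie formula λ = h/(mv):

v = 20.7% × c = 6.206 × 10^7 m/s

λ = h/(mv)
λ = (6.626 × 10^-34 J·s) / (9.11 × 10^-31 kg × 6.206 × 10^7 m/s)
λ = 1.17 × 10^-11 m

Since v = 20.7% of c > 10% of c, relativistic corrections ARE significant and the actual wavelength would differ from this non-relativistic estimate.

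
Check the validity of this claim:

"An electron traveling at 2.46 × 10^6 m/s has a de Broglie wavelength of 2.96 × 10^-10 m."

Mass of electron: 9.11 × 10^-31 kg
True

The claim is correct.

Using λ = h/(mv):
λ = (6.626 × 10^-34 J·s) / (9.11 × 10^-31 kg × 2.46 × 10^6 m/s)
λ = 2.96 × 10^-10 m

This matches the claimed value.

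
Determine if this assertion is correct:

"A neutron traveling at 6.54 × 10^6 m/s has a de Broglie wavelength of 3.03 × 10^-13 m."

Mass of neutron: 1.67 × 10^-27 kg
False

The claim is incorrect.

Using λ = h/(mv):
λ = (6.626 × 10^-34 J·s) / (1.67 × 10^-27 kg × 6.54 × 10^6 m/s)
λ = 6.07 × 10^-14 m

The actual wavelength differs from the claimed 3.03 × 10^-13 m.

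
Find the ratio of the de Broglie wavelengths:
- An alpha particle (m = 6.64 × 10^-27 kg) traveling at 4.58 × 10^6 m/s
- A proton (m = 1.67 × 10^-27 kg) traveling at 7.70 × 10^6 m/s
λ₁/λ₂ = 0.423

Using λ = h/(mv):

λ₁ = h/(m₁v₁) = 2.18 × 10^-14 m
λ₂ = h/(m₂v₂) = 5.15 × 10^-14 m

Ratio λ₁/λ₂ = (m₂v₂)/(m₁v₁)
         = (1.67 × 10^-27 kg × 7.70 × 10^6 m/s) / (6.64 × 10^-27 kg × 4.58 × 10^6 m/s)
         = 0.423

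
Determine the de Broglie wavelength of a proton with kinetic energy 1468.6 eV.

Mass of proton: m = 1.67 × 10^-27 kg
7.47 × 10^-13 m

Using λ = h/√(2mKE):

First convert KE to Joules: KE = 1468.6 eV = 2.353 × 10^-16 J

λ = h/√(2mKE)
λ = (6.626 × 10^-34 J·s) / √(2 × 1.67 × 10^-27 kg × 2.353 × 10^-16 J)
λ = 7.47 × 10^-13 m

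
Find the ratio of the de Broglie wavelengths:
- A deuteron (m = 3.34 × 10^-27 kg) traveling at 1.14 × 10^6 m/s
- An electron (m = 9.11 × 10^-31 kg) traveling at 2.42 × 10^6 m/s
λ₁/λ₂ = 5.79 × 10^-4

Using λ = h/(mv):

λ₁ = h/(m₁v₁) = 1.74 × 10^-13 m
λ₂ = h/(m₂v₂) = 3.01 × 10^-10 m

Ratio λ₁/λ₂ = (m₂v₂)/(m₁v₁)
         = (9.11 × 10^-31 kg × 2.42 × 10^6 m/s) / (3.34 × 10^-27 kg × 1.14 × 10^6 m/s)
         = 5.79 × 10^-4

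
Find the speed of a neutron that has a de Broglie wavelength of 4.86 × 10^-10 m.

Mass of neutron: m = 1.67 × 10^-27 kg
8.16 × 10^2 m/s

From the de Broglie relation λ = h/(mv), we solve for v:

v = h/(mλ)
v = (6.626 × 10^-34 J·s) / (1.67 × 10^-27 kg × 4.86 × 10^-10 m)
v = 8.16 × 10^2 m/s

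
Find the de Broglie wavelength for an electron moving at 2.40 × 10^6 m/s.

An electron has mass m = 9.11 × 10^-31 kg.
3.03 × 10^-10 m

Using the de Broglie relation λ = h/(mv):

λ = h/(mv)
λ = (6.626 × 10^-34 J·s) / (9.11 × 10^-31 kg × 2.40 × 10^6 m/s)
λ = 3.03 × 10^-10 m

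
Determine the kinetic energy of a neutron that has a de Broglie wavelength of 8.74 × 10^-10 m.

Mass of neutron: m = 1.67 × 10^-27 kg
1.72 × 10^-22 J (or 1.07 × 10^-3 eV)

From λ = h/√(2mKE), we solve for KE:

λ² = h²/(2mKE)
KE = h²/(2mλ²)
KE = (6.626 × 10^-34 J·s)² / (2 × 1.67 × 10^-27 kg × (8.74 × 10^-10 m)²)
KE = 1.72 × 10^-22 J
KE = 1.07 × 10^-3 eV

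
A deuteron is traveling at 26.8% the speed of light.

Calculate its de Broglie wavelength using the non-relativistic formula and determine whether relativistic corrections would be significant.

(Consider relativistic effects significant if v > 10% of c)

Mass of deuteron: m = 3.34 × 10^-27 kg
Yes, relativistic corrections are needed.

Using the non-relativistic de Broglie formula λ = h/(mv):

v = 26.8% × c = 8.034 × 10^7 m/s

λ = h/(mv)
λ = (6.626 × 10^-34 J·s) / (3.34 × 10^-27 kg × 8.034 × 10^7 m/s)
λ = 2.47 × 10^-15 m

Since v = 26.8% of c > 10% of c, relativistic corrections ARE significant and the actual wavelength would differ from this non-relativistic estimate.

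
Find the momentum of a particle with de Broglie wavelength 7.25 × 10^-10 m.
9.14 × 10^-25 kg·m/s

From the de Broglie relation λ = h/p, we solve for p:

p = h/λ
p = (6.626 × 10^-34 J·s) / (7.25 × 10^-10 m)
p = 9.14 × 10^-25 kg·m/s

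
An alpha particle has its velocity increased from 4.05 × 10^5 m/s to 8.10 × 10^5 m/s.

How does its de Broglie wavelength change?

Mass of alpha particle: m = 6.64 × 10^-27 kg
The wavelength decreases by a factor of 2.

Using λ = h/(mv):

Initial wavelength: λ₁ = h/(mv₁) = 2.46 × 10^-13 m
Final wavelength: λ₂ = h/(mv₂) = 1.23 × 10^-13 m

Since λ ∝ 1/v, when velocity increases by a factor of 2, the wavelength decreases by a factor of 2.

λ₂/λ₁ = v₁/v₂ = 1/2

The wavelength decreases by a factor of 2.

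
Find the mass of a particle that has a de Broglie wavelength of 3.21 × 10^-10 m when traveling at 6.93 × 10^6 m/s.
2.98 × 10^-31 kg

From the de Broglie relation λ = h/(mv), we solve for m:

m = h/(λv)
m = (6.626 × 10^-34 J·s) / (3.21 × 10^-10 m × 6.93 × 10^6 m/s)
m = 2.98 × 10^-31 kg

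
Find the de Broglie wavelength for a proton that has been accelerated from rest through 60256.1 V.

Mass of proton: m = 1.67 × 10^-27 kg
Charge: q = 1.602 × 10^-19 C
1.17 × 10^-13 m

When a particle is accelerated through voltage V, it gains kinetic energy KE = qV.

The de Broglie wavelength is then λ = h/√(2mqV):

λ = h/√(2mqV)
λ = (6.626 × 10^-34 J·s) / √(2 × 1.67 × 10^-27 kg × 1.602 × 10^-19 C × 60256.1 V)
λ = 1.17 × 10^-13 m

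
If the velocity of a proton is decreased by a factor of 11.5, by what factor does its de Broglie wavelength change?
The wavelength increases by a factor of 11.5.

From λ = h/(mv), the wavelength is inversely proportional to velocity:

λ ∝ 1/v

If v → v/11.5, then λ → 11.5λ

When velocity is decreased by a factor of 11.5, the wavelength increases by a factor of 11.5.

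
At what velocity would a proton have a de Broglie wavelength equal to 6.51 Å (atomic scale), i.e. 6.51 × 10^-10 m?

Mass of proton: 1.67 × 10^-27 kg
6.09 × 10^2 m/s

From λ = h/(mv), solve for v:

v = h/(mλ)
v = (6.626 × 10^-34 J·s) / (1.67 × 10^-27 kg × 6.51 × 10^-10 m)
v = 6.09 × 10^2 m/s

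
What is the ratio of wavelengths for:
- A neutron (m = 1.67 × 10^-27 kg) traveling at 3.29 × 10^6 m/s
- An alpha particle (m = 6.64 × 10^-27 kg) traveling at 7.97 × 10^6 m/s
λ₁/λ₂ = 9.63

Using λ = h/(mv):

λ₁ = h/(m₁v₁) = 1.21 × 10^-13 m
λ₂ = h/(m₂v₂) = 1.25 × 10^-14 m

Ratio λ₁/λ₂ = (m₂v₂)/(m₁v₁)
         = (6.64 × 10^-27 kg × 7.97 × 10^6 m/s) / (1.67 × 10^-27 kg × 3.29 × 10^6 m/s)
         = 9.63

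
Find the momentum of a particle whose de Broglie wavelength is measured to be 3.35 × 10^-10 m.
1.98 × 10^-24 kg·m/s

From the de Broglie relation λ = h/p, we solve for p:

p = h/λ
p = (6.626 × 10^-34 J·s) / (3.35 × 10^-10 m)
p = 1.98 × 10^-24 kg·m/s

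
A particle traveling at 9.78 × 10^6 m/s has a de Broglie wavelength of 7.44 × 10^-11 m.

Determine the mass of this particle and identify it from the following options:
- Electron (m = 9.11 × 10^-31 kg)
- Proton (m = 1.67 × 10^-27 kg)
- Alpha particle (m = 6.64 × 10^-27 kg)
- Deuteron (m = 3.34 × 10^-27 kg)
The particle is an electron.

From λ = h/(mv), solve for mass:

m = h/(λv)
m = (6.626 × 10^-34 J·s) / (7.44 × 10^-11 m × 9.78 × 10^6 m/s)
m = 9.11 × 10^-31 kg

Comparing with the listed masses, this is closest to an electron.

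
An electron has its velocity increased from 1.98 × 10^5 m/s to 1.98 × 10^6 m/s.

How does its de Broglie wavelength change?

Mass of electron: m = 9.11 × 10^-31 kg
The wavelength decreases by a factor of 10.

Using λ = h/(mv):

Initial wavelength: λ₁ = h/(mv₁) = 3.67 × 10^-9 m
Final wavelength: λ₂ = h/(mv₂) = 3.67 × 10^-10 m

Since λ ∝ 1/v, when velocity increases by a factor of 10, the wavelength decreases by a factor of 10.

λ₂/λ₁ = v₁/v₂ = 1/10

The wavelength decreases by a factor of 10.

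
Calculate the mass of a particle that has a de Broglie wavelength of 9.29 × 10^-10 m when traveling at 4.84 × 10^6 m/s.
1.47 × 10^-31 kg

From the de Broglie relation λ = h/(mv), we solve for m:

m = h/(λv)
m = (6.626 × 10^-34 J·s) / (9.29 × 10^-10 m × 4.84 × 10^6 m/s)
m = 1.47 × 10^-31 kg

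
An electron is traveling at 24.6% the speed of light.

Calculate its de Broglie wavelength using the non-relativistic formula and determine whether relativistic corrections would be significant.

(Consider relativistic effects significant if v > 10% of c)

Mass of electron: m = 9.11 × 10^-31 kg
Yes, relativistic corrections are needed.

Using the non-relativistic de Broglie formula λ = h/(mv):

v = 24.6% × c = 7.375 × 10^7 m/s

λ = h/(mv)
λ = (6.626 × 10^-34 J·s) / (9.11 × 10^-31 kg × 7.375 × 10^7 m/s)
λ = 9.86 × 10^-12 m

Since v = 24.6% of c > 10% of c, relativistic corrections ARE significant and the actual wavelength would differ from this non-relativistic estimate.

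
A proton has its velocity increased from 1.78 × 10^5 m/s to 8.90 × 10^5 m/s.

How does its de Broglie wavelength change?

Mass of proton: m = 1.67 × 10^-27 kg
The wavelength decreases by a factor of 5.

Using λ = h/(mv):

Initial wavelength: λ₁ = h/(mv₁) = 2.23 × 10^-12 m
Final wavelength: λ₂ = h/(mv₂) = 4.46 × 10^-13 m

Since λ ∝ 1/v, when velocity increases by a factor of 5, the wavelength decreases by a factor of 5.

λ₂/λ₁ = v₁/v₂ = 1/5

The wavelength decreases by a factor of 5.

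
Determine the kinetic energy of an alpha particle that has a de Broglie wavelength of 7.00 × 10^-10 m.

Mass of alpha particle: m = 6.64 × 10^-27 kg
6.75 × 10^-23 J (or 4.21 × 10^-4 eV)

From λ = h/√(2mKE), we solve for KE:

λ² = h²/(2mKE)
KE = h²/(2mλ²)
KE = (6.626 × 10^-34 J·s)² / (2 × 6.64 × 10^-27 kg × (7.00 × 10^-10 m)²)
KE = 6.75 × 10^-23 J
KE = 4.21 × 10^-4 eV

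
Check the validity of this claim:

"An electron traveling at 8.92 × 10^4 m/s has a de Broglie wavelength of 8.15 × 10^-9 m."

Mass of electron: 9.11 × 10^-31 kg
True

The claim is correct.

Using λ = h/(mv):
λ = (6.626 × 10^-34 J·s) / (9.11 × 10^-31 kg × 8.92 × 10^4 m/s)
λ = 8.15 × 10^-9 m

This matches the claimed value.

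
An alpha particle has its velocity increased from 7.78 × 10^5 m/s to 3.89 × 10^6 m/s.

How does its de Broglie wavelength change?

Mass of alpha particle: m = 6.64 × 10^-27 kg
The wavelength decreases by a factor of 5.

Using λ = h/(mv):

Initial wavelength: λ₁ = h/(mv₁) = 1.28 × 10^-13 m
Final wavelength: λ₂ = h/(mv₂) = 2.57 × 10^-14 m

Since λ ∝ 1/v, when velocity increases by a factor of 5, the wavelength decreases by a factor of 5.

λ₂/λ₁ = v₁/v₂ = 1/5

The wavelength decreases by a factor of 5.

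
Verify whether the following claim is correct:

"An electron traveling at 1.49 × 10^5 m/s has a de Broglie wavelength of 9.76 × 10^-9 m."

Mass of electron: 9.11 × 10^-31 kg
False

The claim is incorrect.

Using λ = h/(mv):
λ = (6.626 × 10^-34 J·s) / (9.11 × 10^-31 kg × 1.49 × 10^5 m/s)
λ = 4.88 × 10^-9 m

The actual wavelength differs from the claimed 9.76 × 10^-9 m.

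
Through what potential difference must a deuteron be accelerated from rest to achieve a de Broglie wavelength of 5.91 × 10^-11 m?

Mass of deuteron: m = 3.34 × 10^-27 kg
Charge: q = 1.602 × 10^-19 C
1.17 × 10^-1 V

From λ = h/√(2mqV), we solve for V:

λ² = h²/(2mqV)
V = h²/(2mqλ²)
V = (6.626 × 10^-34 J·s)² / (2 × 3.34 × 10^-27 kg × 1.602 × 10^-19 C × (5.91 × 10^-11 m)²)
V = 1.17 × 10^-1 V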